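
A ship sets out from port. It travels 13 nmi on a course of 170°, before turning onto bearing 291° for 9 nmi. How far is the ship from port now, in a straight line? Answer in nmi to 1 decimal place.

11.4 nmi

Leg 1 (170°, 13 nmi): east 13 sin 170° = 2.26, north 13 cos 170° = -12.80
Leg 2 (291°, 9 nmi): east 9 sin 291° = -8.40, north 9 cos 291° = 3.23
Net: -6.14 east, -9.58 north. Distance = √((-6.14)² + (-9.58)²) = 11.379 nmi.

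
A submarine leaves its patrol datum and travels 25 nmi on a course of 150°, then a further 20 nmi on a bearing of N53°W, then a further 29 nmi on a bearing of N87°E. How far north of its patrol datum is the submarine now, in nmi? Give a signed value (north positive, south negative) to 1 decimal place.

-8.1 nmi

Leg 1 (150°, 25 nmi): east 25 sin 150° = 12.50, north 25 cos 150° = -21.65
Leg 2 (N53°W, 20 nmi): east 20 sin 307° = -15.97, north 20 cos 307° = 12.04
Leg 3 (N87°E, 29 nmi): east 29 sin 87° = 28.96, north 29 cos 87° = 1.52
Net north component: -8.10 nmi.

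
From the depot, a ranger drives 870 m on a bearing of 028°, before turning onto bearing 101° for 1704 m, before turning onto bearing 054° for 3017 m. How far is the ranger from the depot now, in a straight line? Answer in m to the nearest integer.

Leg 1 (028°, 870 m): east 870 sin 28° = 408.44, north 870 cos 28° = 768.16
Leg 2 (101°, 1704 m): east 1704 sin 101° = 1672.69, north 1704 cos 101° = -325.14
Leg 3 (054°, 3017 m): east 3017 sin 54° = 2440.80, north 3017 cos 54° = 1773.35
Net: 4521.94 east, 2216.37 north. Distance = √((4521.94)² + (2216.37)²) = 5035.894 m.

5036 m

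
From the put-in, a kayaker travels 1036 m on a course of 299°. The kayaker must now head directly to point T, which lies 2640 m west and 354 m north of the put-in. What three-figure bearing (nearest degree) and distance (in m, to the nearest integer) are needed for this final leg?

Leg 1 (299°, 1036 m): east 1036 sin 299° = -906.11, north 1036 cos 299° = 502.26
Current position: (-906.11, 502.26). Target: (-2640, 354). Remaining: Δeast = -1733.89, Δnorth = -148.26.
Bearing = atan2(-1733.89, -148.26) mod 360° = 265.11°; distance = √((-1733.89)² + (-148.26)²) = 1740.221 m.

265°, 1740 m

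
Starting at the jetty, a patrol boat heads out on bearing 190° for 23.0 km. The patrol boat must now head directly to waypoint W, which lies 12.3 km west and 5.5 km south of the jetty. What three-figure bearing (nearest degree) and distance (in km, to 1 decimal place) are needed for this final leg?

Leg 1 (190°, 23.0 km): east 23.0 sin 190° = -3.99, north 23.0 cos 190° = -22.65
Current position: (-3.99, -22.65). Target: (-12.3, -5.5). Remaining: Δeast = -8.31, Δnorth = 17.15.
Bearing = atan2(-8.31, 17.15) mod 360° = 334.16°; distance = √((-8.31)² + (17.15)²) = 19.056 km.

334°, 19.1 km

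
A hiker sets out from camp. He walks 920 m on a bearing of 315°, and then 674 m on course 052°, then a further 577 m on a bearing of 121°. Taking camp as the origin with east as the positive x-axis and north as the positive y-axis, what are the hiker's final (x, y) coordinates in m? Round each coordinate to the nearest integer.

(375, 768)

Leg 1 (315°, 920 m): east 920 sin 315° = -650.54, north 920 cos 315° = 650.54
Leg 2 (052°, 674 m): east 674 sin 52° = 531.12, north 674 cos 52° = 414.96
Leg 3 (121°, 577 m): east 577 sin 121° = 494.59, north 577 cos 121° = -297.18
Summing: 375.17 m east, 768.32 m north → (375, 768).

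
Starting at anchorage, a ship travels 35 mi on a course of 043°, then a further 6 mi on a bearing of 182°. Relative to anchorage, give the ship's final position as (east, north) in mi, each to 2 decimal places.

Leg 1 (043°, 35 mi): east 35 sin 43° = 23.87, north 35 cos 43° = 25.60
Leg 2 (182°, 6 mi): east 6 sin 182° = -0.21, north 6 cos 182° = -6.00
Summing: 23.66 mi east, 19.60 mi north → (23.66, 19.60).

(23.66, 19.60)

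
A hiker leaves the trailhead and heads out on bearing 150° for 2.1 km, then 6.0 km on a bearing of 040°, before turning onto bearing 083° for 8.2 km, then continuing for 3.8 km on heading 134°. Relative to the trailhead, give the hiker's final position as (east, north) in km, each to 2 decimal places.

Leg 1 (150°, 2.1 km): east 2.1 sin 150° = 1.05, north 2.1 cos 150° = -1.82
Leg 2 (040°, 6.0 km): east 6.0 sin 40° = 3.86, north 6.0 cos 40° = 4.60
Leg 3 (083°, 8.2 km): east 8.2 sin 83° = 8.14, north 8.2 cos 83° = 1.00
Leg 4 (134°, 3.8 km): east 3.8 sin 134° = 2.73, north 3.8 cos 134° = -2.64
Summing: 15.78 km east, 1.14 km north → (15.78, 1.14).

(15.78, 1.14)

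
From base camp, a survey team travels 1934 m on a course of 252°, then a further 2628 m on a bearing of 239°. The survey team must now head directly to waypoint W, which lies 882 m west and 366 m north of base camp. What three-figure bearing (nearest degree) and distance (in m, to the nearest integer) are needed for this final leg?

054°, 3959 m

Leg 1 (252°, 1934 m): east 1934 sin 252° = -1839.34, north 1934 cos 252° = -597.64
Leg 2 (239°, 2628 m): east 2628 sin 239° = -2252.64, north 2628 cos 239° = -1353.52
Current position: (-4091.98, -1951.16). Target: (-882, 366). Remaining: Δeast = 3209.98, Δnorth = 2317.16.
Bearing = atan2(3209.98, 2317.16) mod 360° = 54.18°; distance = √((3209.98)² + (2317.16)²) = 3958.938 m.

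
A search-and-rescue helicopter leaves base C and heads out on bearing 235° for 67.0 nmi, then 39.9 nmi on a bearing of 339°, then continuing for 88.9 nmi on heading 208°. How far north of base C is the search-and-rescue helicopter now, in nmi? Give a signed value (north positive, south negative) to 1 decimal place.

Leg 1 (235°, 67.0 nmi): east 67.0 sin 235° = -54.88, north 67.0 cos 235° = -38.43
Leg 2 (339°, 39.9 nmi): east 39.9 sin 339° = -14.30, north 39.9 cos 339° = 37.25
Leg 3 (208°, 88.9 nmi): east 88.9 sin 208° = -41.74, north 88.9 cos 208° = -78.49
Net north component: -79.67 nmi.

-79.7 nmi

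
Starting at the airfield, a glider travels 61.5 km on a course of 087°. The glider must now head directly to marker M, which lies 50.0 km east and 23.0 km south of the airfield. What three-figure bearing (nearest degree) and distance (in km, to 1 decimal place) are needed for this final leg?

Leg 1 (087°, 61.5 km): east 61.5 sin 87° = 61.42, north 61.5 cos 87° = 3.22
Current position: (61.42, 3.22). Target: (50.0, -23.0). Remaining: Δeast = -11.42, Δnorth = -26.22.
Bearing = atan2(-11.42, -26.22) mod 360° = 203.53°; distance = √((-11.42)² + (-26.22)²) = 28.596 km.

204°, 28.6 km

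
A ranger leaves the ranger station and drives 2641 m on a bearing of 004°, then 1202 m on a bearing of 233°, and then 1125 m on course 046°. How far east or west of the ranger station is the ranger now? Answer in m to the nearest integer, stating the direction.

Leg 1 (004°, 2641 m): east 2641 sin 4° = 184.23, north 2641 cos 4° = 2634.57
Leg 2 (233°, 1202 m): east 1202 sin 233° = -959.96, north 1202 cos 233° = -723.38
Leg 3 (046°, 1125 m): east 1125 sin 46° = 809.26, north 1125 cos 46° = 781.49
Net east component: 33.52 m.

34 m east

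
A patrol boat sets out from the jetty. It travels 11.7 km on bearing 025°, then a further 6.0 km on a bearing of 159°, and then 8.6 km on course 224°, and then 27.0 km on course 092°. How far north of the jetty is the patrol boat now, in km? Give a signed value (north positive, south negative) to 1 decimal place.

-2.1 km

Leg 1 (025°, 11.7 km): east 11.7 sin 25° = 4.94, north 11.7 cos 25° = 10.60
Leg 2 (159°, 6.0 km): east 6.0 sin 159° = 2.15, north 6.0 cos 159° = -5.60
Leg 3 (224°, 8.6 km): east 8.6 sin 224° = -5.97, north 8.6 cos 224° = -6.19
Leg 4 (092°, 27.0 km): east 27.0 sin 92° = 26.98, north 27.0 cos 92° = -0.94
Net north component: -2.13 km.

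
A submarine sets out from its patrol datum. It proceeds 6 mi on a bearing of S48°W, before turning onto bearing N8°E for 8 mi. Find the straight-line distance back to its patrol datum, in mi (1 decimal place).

5.1 mi

Leg 1 (S48°W, 6 mi): east 6 sin 228° = -4.46, north 6 cos 228° = -4.01
Leg 2 (N8°E, 8 mi): east 8 sin 8° = 1.11, north 8 cos 8° = 7.92
Net: -3.35 east, 3.91 north. Distance = √((-3.35)² + (3.91)²) = 5.144 mi.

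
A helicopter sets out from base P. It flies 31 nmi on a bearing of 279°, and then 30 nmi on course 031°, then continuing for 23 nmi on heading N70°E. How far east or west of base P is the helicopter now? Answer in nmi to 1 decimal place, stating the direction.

Leg 1 (279°, 31 nmi): east 31 sin 279° = -30.62, north 31 cos 279° = 4.85
Leg 2 (031°, 30 nmi): east 30 sin 31° = 15.45, north 30 cos 31° = 25.72
Leg 3 (N70°E, 23 nmi): east 23 sin 70° = 21.61, north 23 cos 70° = 7.87
Net east component: 6.45 nmi.

6.4 nmi east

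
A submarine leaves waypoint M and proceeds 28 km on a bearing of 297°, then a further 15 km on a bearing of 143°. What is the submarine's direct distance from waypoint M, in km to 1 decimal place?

Leg 1 (297°, 28 km): east 28 sin 297° = -24.95, north 28 cos 297° = 12.71
Leg 2 (143°, 15 km): east 15 sin 143° = 9.03, north 15 cos 143° = -11.98
Net: -15.92 east, 0.73 north. Distance = √((-15.92)² + (0.73)²) = 15.938 km.

15.9 km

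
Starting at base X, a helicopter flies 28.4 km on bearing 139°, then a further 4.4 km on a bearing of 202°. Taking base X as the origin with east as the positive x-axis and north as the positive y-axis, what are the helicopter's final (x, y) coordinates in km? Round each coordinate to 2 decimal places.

Leg 1 (139°, 28.4 km): east 28.4 sin 139° = 18.63, north 28.4 cos 139° = -21.43
Leg 2 (202°, 4.4 km): east 4.4 sin 202° = -1.65, north 4.4 cos 202° = -4.08
Summing: 16.98 km east, -25.51 km north → (16.98, -25.51).

(16.98, -25.51)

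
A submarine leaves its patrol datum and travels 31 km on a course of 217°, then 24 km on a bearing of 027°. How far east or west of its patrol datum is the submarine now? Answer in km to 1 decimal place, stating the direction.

Leg 1 (217°, 31 km): east 31 sin 217° = -18.66, north 31 cos 217° = -24.76
Leg 2 (027°, 24 km): east 24 sin 27° = 10.90, north 24 cos 27° = 21.38
Net east component: -7.76 km.

7.8 km west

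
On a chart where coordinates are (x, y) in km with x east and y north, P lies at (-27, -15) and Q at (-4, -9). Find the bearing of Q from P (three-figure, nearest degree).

075°

Δeast = -4 − -27 = 23.00; Δnorth = -9 − -15 = 6.00.
Bearing = atan2(Δeast, Δnorth) mod 360° = 75.38° ≈ 075°.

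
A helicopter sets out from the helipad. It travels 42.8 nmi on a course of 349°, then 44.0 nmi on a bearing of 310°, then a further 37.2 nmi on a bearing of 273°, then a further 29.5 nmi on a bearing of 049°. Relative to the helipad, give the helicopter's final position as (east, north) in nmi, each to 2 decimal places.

(-56.76, 91.60)

Leg 1 (349°, 42.8 nmi): east 42.8 sin 349° = -8.17, north 42.8 cos 349° = 42.01
Leg 2 (310°, 44.0 nmi): east 44.0 sin 310° = -33.71, north 44.0 cos 310° = 28.28
Leg 3 (273°, 37.2 nmi): east 37.2 sin 273° = -37.15, north 37.2 cos 273° = 1.95
Leg 4 (049°, 29.5 nmi): east 29.5 sin 49° = 22.26, north 29.5 cos 49° = 19.35
Summing: -56.76 nmi east, 91.60 nmi north → (-56.76, 91.60).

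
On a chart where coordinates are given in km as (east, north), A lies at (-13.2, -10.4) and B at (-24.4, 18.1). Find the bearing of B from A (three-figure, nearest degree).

Δeast = -24.4 − -13.2 = -11.20; Δnorth = 18.1 − -10.4 = 28.50.
Bearing = atan2(Δeast, Δnorth) mod 360° = 338.55° ≈ 339°.

339°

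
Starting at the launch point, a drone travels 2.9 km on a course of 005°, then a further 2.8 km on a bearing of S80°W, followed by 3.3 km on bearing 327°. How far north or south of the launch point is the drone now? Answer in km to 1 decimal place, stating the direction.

Leg 1 (005°, 2.9 km): east 2.9 sin 5° = 0.25, north 2.9 cos 5° = 2.89
Leg 2 (S80°W, 2.8 km): east 2.8 sin 260° = -2.76, north 2.8 cos 260° = -0.49
Leg 3 (327°, 3.3 km): east 3.3 sin 327° = -1.80, north 3.3 cos 327° = 2.77
Net north component: 5.17 km.

5.2 km north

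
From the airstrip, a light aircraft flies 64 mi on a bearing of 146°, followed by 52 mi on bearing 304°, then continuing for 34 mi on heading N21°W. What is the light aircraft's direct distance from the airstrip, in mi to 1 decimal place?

Leg 1 (146°, 64 mi): east 64 sin 146° = 35.79, north 64 cos 146° = -53.06
Leg 2 (304°, 52 mi): east 52 sin 304° = -43.11, north 52 cos 304° = 29.08
Leg 3 (N21°W, 34 mi): east 34 sin 339° = -12.18, north 34 cos 339° = 31.74
Net: -19.51 east, 7.76 north. Distance = √((-19.51)² + (7.76)²) = 20.994 mi.

21.0 mi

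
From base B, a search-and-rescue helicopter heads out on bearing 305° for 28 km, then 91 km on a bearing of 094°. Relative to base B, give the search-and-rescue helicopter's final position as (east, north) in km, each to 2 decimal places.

Leg 1 (305°, 28 km): east 28 sin 305° = -22.94, north 28 cos 305° = 16.06
Leg 2 (094°, 91 km): east 91 sin 94° = 90.78, north 91 cos 94° = -6.35
Summing: 67.84 km east, 9.71 km north → (67.84, 9.71).

(67.84, 9.71)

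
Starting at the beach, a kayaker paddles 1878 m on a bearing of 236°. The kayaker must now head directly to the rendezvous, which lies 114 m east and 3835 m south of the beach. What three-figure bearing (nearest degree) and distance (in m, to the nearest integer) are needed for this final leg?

Leg 1 (236°, 1878 m): east 1878 sin 236° = -1556.93, north 1878 cos 236° = -1050.16
Current position: (-1556.93, -1050.16). Target: (114, -3835). Remaining: Δeast = 1670.93, Δnorth = -2784.84.
Bearing = atan2(1670.93, -2784.84) mod 360° = 149.04°; distance = √((1670.93)² + (-2784.84)²) = 3247.665 m.

149°, 3248 m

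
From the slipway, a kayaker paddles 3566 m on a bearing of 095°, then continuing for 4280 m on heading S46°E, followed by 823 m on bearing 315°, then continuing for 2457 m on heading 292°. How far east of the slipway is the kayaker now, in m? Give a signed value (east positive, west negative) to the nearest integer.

3771 m

Leg 1 (095°, 3566 m): east 3566 sin 95° = 3552.43, north 3566 cos 95° = -310.80
Leg 2 (S46°E, 4280 m): east 4280 sin 134° = 3078.77, north 4280 cos 134° = -2973.14
Leg 3 (315°, 823 m): east 823 sin 315° = -581.95, north 823 cos 315° = 581.95
Leg 4 (292°, 2457 m): east 2457 sin 292° = -2278.09, north 2457 cos 292° = 920.41
Net east component: 3771.17 m.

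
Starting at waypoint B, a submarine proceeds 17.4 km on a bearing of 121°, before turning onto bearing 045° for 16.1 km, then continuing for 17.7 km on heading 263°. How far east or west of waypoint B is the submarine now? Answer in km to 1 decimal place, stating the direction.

8.7 km east

Leg 1 (121°, 17.4 km): east 17.4 sin 121° = 14.91, north 17.4 cos 121° = -8.96
Leg 2 (045°, 16.1 km): east 16.1 sin 45° = 11.38, north 16.1 cos 45° = 11.38
Leg 3 (263°, 17.7 km): east 17.7 sin 263° = -17.57, north 17.7 cos 263° = -2.16
Net east component: 8.73 km.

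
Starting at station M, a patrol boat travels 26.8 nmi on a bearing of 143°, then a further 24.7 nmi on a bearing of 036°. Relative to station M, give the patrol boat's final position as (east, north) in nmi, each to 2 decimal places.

(30.65, -1.42)

Leg 1 (143°, 26.8 nmi): east 26.8 sin 143° = 16.13, north 26.8 cos 143° = -21.40
Leg 2 (036°, 24.7 nmi): east 24.7 sin 36° = 14.52, north 24.7 cos 36° = 19.98
Summing: 30.65 nmi east, -1.42 nmi north → (30.65, -1.42).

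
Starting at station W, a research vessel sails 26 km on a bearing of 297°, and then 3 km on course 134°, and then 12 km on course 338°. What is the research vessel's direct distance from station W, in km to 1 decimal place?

Leg 1 (297°, 26 km): east 26 sin 297° = -23.17, north 26 cos 297° = 11.80
Leg 2 (134°, 3 km): east 3 sin 134° = 2.16, north 3 cos 134° = -2.08
Leg 3 (338°, 12 km): east 12 sin 338° = -4.50, north 12 cos 338° = 11.13
Net: -25.50 east, 20.85 north. Distance = √((-25.50)² + (20.85)²) = 32.939 km.

32.9 km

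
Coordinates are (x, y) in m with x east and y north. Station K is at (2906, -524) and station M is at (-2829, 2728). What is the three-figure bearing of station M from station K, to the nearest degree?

300°

Δeast = -2829 − 2906 = -5735.00; Δnorth = 2728 − -524 = 3252.00.
Bearing = atan2(Δeast, Δnorth) mod 360° = 299.56° ≈ 300°.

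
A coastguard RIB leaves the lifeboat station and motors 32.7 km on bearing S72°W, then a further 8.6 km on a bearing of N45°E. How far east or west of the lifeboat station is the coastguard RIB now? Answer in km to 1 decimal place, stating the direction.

25.0 km west

Leg 1 (S72°W, 32.7 km): east 32.7 sin 252° = -31.10, north 32.7 cos 252° = -10.10
Leg 2 (N45°E, 8.6 km): east 8.6 sin 45° = 6.08, north 8.6 cos 45° = 6.08
Net east component: -25.02 km.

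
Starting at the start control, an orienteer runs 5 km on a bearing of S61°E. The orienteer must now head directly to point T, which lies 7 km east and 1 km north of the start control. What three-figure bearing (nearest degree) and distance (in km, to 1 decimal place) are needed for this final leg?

037°, 4.3 km

Leg 1 (S61°E, 5 km): east 5 sin 119° = 4.37, north 5 cos 119° = -2.42
Current position: (4.37, -2.42). Target: (7, 1). Remaining: Δeast = 2.63, Δnorth = 3.42.
Bearing = atan2(2.63, 3.42) mod 360° = 37.50°; distance = √((2.63)² + (3.42)²) = 4.316 km.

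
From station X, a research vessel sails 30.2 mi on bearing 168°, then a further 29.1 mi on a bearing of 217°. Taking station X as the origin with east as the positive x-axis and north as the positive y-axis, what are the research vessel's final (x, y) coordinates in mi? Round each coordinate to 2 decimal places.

Leg 1 (168°, 30.2 mi): east 30.2 sin 168° = 6.28, north 30.2 cos 168° = -29.54
Leg 2 (217°, 29.1 mi): east 29.1 sin 217° = -17.51, north 29.1 cos 217° = -23.24
Summing: -11.23 mi east, -52.78 mi north → (-11.23, -52.78).

(-11.23, -52.78)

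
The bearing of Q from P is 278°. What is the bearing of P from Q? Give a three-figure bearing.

098°

Back-bearing = 278° − 180° = 098°.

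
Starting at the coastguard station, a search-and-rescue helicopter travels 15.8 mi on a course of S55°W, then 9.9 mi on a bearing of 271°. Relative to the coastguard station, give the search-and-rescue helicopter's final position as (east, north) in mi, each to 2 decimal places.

(-22.84, -8.89)

Leg 1 (S55°W, 15.8 mi): east 15.8 sin 235° = -12.94, north 15.8 cos 235° = -9.06
Leg 2 (271°, 9.9 mi): east 9.9 sin 271° = -9.90, north 9.9 cos 271° = 0.17
Summing: -22.84 mi east, -8.89 mi north → (-22.84, -8.89).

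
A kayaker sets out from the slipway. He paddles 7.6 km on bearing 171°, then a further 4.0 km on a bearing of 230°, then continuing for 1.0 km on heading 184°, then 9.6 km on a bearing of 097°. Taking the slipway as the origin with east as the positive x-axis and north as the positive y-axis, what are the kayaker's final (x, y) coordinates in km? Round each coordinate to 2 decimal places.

(7.58, -12.25)

Leg 1 (171°, 7.6 km): east 7.6 sin 171° = 1.19, north 7.6 cos 171° = -7.51
Leg 2 (230°, 4.0 km): east 4.0 sin 230° = -3.06, north 4.0 cos 230° = -2.57
Leg 3 (184°, 1.0 km): east 1.0 sin 184° = -0.07, north 1.0 cos 184° = -1.00
Leg 4 (097°, 9.6 km): east 9.6 sin 97° = 9.53, north 9.6 cos 97° = -1.17
Summing: 7.58 km east, -12.25 km north → (7.58, -12.25).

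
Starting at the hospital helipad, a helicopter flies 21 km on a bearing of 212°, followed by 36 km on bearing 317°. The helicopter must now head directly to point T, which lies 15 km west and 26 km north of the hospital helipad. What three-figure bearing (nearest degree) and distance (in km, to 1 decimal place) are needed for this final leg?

050°, 27.1 km

Leg 1 (212°, 21 km): east 21 sin 212° = -11.13, north 21 cos 212° = -17.81
Leg 2 (317°, 36 km): east 36 sin 317° = -24.55, north 36 cos 317° = 26.33
Current position: (-35.68, 8.52). Target: (-15, 26). Remaining: Δeast = 20.68, Δnorth = 17.48.
Bearing = atan2(20.68, 17.48) mod 360° = 49.79°; distance = √((20.68)² + (17.48)²) = 27.078 km.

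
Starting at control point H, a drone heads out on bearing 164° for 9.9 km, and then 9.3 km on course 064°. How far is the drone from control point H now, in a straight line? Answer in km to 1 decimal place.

Leg 1 (164°, 9.9 km): east 9.9 sin 164° = 2.73, north 9.9 cos 164° = -9.52
Leg 2 (064°, 9.3 km): east 9.3 sin 64° = 8.36, north 9.3 cos 64° = 4.08
Net: 11.09 east, -5.44 north. Distance = √((11.09)² + (-5.44)²) = 12.350 km.

12.4 km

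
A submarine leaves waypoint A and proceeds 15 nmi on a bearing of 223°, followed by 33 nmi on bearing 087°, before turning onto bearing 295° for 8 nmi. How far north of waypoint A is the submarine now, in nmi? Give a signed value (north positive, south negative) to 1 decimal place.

-5.9 nmi

Leg 1 (223°, 15 nmi): east 15 sin 223° = -10.23, north 15 cos 223° = -10.97
Leg 2 (087°, 33 nmi): east 33 sin 87° = 32.95, north 33 cos 87° = 1.73
Leg 3 (295°, 8 nmi): east 8 sin 295° = -7.25, north 8 cos 295° = 3.38
Net north component: -5.86 nmi.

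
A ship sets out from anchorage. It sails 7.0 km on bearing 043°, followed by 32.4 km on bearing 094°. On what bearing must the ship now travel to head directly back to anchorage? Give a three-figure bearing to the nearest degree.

Leg 1 (043°, 7.0 km): east 7.0 sin 43° = 4.77, north 7.0 cos 43° = 5.12
Leg 2 (094°, 32.4 km): east 32.4 sin 94° = 32.32, north 32.4 cos 94° = -2.26
Net displacement: 37.10 east, 2.86 north. Direction back to start is (-37.10, -2.86): bearing = atan2(-37.10, -2.86) mod 360° = 265.59° ≈ 266°.

266°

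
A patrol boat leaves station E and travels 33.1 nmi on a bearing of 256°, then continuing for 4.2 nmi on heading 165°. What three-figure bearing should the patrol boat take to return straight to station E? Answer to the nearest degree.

069°

Leg 1 (256°, 33.1 nmi): east 33.1 sin 256° = -32.12, north 33.1 cos 256° = -8.01
Leg 2 (165°, 4.2 nmi): east 4.2 sin 165° = 1.09, north 4.2 cos 165° = -4.06
Net displacement: -31.03 east, -12.06 north. Direction back to start is (31.03, 12.06): bearing = atan2(31.03, 12.06) mod 360° = 68.75° ≈ 069°.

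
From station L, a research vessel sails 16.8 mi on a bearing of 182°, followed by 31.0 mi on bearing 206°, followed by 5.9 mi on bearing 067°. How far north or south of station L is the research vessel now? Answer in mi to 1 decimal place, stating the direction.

Leg 1 (182°, 16.8 mi): east 16.8 sin 182° = -0.59, north 16.8 cos 182° = -16.79
Leg 2 (206°, 31.0 mi): east 31.0 sin 206° = -13.59, north 31.0 cos 206° = -27.86
Leg 3 (067°, 5.9 mi): east 5.9 sin 67° = 5.43, north 5.9 cos 67° = 2.31
Net north component: -42.35 mi.

42.3 mi south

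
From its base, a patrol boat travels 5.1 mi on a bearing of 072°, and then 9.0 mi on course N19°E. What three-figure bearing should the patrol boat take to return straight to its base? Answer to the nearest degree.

Leg 1 (072°, 5.1 mi): east 5.1 sin 72° = 4.85, north 5.1 cos 72° = 1.58
Leg 2 (N19°E, 9.0 mi): east 9.0 sin 19° = 2.93, north 9.0 cos 19° = 8.51
Net displacement: 7.78 east, 10.09 north. Direction back to start is (-7.78, -10.09): bearing = atan2(-7.78, -10.09) mod 360° = 217.65° ≈ 218°.

218°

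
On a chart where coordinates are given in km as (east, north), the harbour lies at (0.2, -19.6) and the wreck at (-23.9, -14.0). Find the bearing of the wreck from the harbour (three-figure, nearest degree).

283°

Δeast = -23.9 − 0.2 = -24.10; Δnorth = -14.0 − -19.6 = 5.60.
Bearing = atan2(Δeast, Δnorth) mod 360° = 283.08° ≈ 283°.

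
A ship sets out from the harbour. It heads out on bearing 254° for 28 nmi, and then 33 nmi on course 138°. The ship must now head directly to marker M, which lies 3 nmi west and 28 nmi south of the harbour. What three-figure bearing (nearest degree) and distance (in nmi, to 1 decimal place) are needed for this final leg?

Leg 1 (254°, 28 nmi): east 28 sin 254° = -26.92, north 28 cos 254° = -7.72
Leg 2 (138°, 33 nmi): east 33 sin 138° = 22.08, north 33 cos 138° = -24.52
Current position: (-4.83, -32.24). Target: (-3, -28). Remaining: Δeast = 1.83, Δnorth = 4.24.
Bearing = atan2(1.83, 4.24) mod 360° = 23.38°; distance = √((1.83)² + (4.24)²) = 4.621 nmi.

023°, 4.6 nmi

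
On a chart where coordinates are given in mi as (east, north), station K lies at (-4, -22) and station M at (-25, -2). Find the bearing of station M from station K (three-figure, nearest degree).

314°

Δeast = -25 − -4 = -21.00; Δnorth = -2 − -22 = 20.00.
Bearing = atan2(Δeast, Δnorth) mod 360° = 313.60° ≈ 314°.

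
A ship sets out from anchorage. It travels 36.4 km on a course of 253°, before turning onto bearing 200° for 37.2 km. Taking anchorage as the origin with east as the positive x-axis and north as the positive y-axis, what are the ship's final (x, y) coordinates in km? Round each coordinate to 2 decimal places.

(-47.53, -45.60)

Leg 1 (253°, 36.4 km): east 36.4 sin 253° = -34.81, north 36.4 cos 253° = -10.64
Leg 2 (200°, 37.2 km): east 37.2 sin 200° = -12.72, north 37.2 cos 200° = -34.96
Summing: -47.53 km east, -45.60 km north → (-47.53, -45.60).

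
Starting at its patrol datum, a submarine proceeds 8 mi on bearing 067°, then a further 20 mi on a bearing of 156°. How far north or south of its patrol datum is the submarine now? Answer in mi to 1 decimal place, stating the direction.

15.1 mi south

Leg 1 (067°, 8 mi): east 8 sin 67° = 7.36, north 8 cos 67° = 3.13
Leg 2 (156°, 20 mi): east 20 sin 156° = 8.13, north 20 cos 156° = -18.27
Net north component: -15.15 mi.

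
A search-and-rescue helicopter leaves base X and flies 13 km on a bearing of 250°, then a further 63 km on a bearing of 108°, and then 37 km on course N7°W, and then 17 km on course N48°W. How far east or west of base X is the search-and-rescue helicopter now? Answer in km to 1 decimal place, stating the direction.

30.6 km east

Leg 1 (250°, 13 km): east 13 sin 250° = -12.22, north 13 cos 250° = -4.45
Leg 2 (108°, 63 km): east 63 sin 108° = 59.92, north 63 cos 108° = -19.47
Leg 3 (N7°W, 37 km): east 37 sin 353° = -4.51, north 37 cos 353° = 36.72
Leg 4 (N48°W, 17 km): east 17 sin 312° = -12.63, north 17 cos 312° = 11.38
Net east component: 30.56 km.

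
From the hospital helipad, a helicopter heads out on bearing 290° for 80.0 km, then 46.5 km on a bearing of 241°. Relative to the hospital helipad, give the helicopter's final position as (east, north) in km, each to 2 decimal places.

Leg 1 (290°, 80.0 km): east 80.0 sin 290° = -75.18, north 80.0 cos 290° = 27.36
Leg 2 (241°, 46.5 km): east 46.5 sin 241° = -40.67, north 46.5 cos 241° = -22.54
Summing: -115.85 km east, 4.82 km north → (-115.85, 4.82).

(-115.85, 4.82)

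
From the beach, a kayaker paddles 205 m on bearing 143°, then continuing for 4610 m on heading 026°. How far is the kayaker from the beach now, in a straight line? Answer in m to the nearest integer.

Leg 1 (143°, 205 m): east 205 sin 143° = 123.37, north 205 cos 143° = -163.72
Leg 2 (026°, 4610 m): east 4610 sin 26° = 2020.89, north 4610 cos 26° = 4143.44
Net: 2144.26 east, 3979.72 north. Distance = √((2144.26)² + (3979.72)²) = 4520.624 m.

4521 m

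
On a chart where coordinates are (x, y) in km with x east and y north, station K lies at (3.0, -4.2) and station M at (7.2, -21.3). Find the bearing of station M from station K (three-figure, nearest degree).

166°

Δeast = 7.2 − 3.0 = 4.20; Δnorth = -21.3 − -4.2 = -17.10.
Bearing = atan2(Δeast, Δnorth) mod 360° = 166.20° ≈ 166°.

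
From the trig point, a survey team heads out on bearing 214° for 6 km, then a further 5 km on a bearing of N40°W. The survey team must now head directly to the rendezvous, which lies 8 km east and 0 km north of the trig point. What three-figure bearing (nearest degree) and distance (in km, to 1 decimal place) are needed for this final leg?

Leg 1 (214°, 6 km): east 6 sin 214° = -3.36, north 6 cos 214° = -4.97
Leg 2 (N40°W, 5 km): east 5 sin 320° = -3.21, north 5 cos 320° = 3.83
Current position: (-6.57, -1.14). Target: (8, 0). Remaining: Δeast = 14.57, Δnorth = 1.14.
Bearing = atan2(14.57, 1.14) mod 360° = 85.51°; distance = √((14.57)² + (1.14)²) = 14.614 km.

086°, 14.6 km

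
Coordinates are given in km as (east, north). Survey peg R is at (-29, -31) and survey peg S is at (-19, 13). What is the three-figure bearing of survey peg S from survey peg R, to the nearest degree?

013°

Δeast = -19 − -29 = 10.00; Δnorth = 13 − -31 = 44.00.
Bearing = atan2(Δeast, Δnorth) mod 360° = 12.80° ≈ 013°.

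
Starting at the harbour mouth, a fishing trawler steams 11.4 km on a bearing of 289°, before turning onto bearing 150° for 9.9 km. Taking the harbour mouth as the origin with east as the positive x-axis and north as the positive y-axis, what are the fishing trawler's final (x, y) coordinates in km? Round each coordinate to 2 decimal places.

Leg 1 (289°, 11.4 km): east 11.4 sin 289° = -10.78, north 11.4 cos 289° = 3.71
Leg 2 (150°, 9.9 km): east 9.9 sin 150° = 4.95, north 9.9 cos 150° = -8.57
Summing: -5.83 km east, -4.86 km north → (-5.83, -4.86).

(-5.83, -4.86)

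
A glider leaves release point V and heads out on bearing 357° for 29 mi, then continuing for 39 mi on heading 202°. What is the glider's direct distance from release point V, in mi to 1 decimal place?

Leg 1 (357°, 29 mi): east 29 sin 357° = -1.52, north 29 cos 357° = 28.96
Leg 2 (202°, 39 mi): east 39 sin 202° = -14.61, north 39 cos 202° = -36.16
Net: -16.13 east, -7.20 north. Distance = √((-16.13)² + (-7.20)²) = 17.662 mi.

17.7 mi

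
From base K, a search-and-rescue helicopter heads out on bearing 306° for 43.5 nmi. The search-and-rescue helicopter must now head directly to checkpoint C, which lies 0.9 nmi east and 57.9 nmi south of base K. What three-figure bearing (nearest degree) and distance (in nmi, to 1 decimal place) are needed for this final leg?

Leg 1 (306°, 43.5 nmi): east 43.5 sin 306° = -35.19, north 43.5 cos 306° = 25.57
Current position: (-35.19, 25.57). Target: (0.9, -57.9). Remaining: Δeast = 36.09, Δnorth = -83.47.
Bearing = atan2(36.09, -83.47) mod 360° = 156.62°; distance = √((36.09)² + (-83.47)²) = 90.938 nmi.

157°, 90.9 nmi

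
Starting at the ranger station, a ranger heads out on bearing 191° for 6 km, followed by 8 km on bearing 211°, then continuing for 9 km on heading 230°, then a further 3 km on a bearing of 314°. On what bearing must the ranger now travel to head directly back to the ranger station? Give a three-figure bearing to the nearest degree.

Leg 1 (191°, 6 km): east 6 sin 191° = -1.14, north 6 cos 191° = -5.89
Leg 2 (211°, 8 km): east 8 sin 211° = -4.12, north 8 cos 211° = -6.86
Leg 3 (230°, 9 km): east 9 sin 230° = -6.89, north 9 cos 230° = -5.79
Leg 4 (314°, 3 km): east 3 sin 314° = -2.16, north 3 cos 314° = 2.08
Net displacement: -14.32 east, -16.45 north. Direction back to start is (14.32, 16.45): bearing = atan2(14.32, 16.45) mod 360° = 41.04° ≈ 041°.

041°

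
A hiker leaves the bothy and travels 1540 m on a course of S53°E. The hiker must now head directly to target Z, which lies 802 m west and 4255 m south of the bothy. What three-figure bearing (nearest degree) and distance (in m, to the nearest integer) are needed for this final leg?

211°, 3899 m

Leg 1 (S53°E, 1540 m): east 1540 sin 127° = 1229.90, north 1540 cos 127° = -926.80
Current position: (1229.90, -926.80). Target: (-802, -4255). Remaining: Δeast = -2031.90, Δnorth = -3328.20.
Bearing = atan2(-2031.90, -3328.20) mod 360° = 211.40°; distance = √((-2031.90)² + (-3328.20)²) = 3899.431 m.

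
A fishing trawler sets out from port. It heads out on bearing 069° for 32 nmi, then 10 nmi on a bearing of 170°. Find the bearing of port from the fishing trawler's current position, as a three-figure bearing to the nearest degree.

267°

Leg 1 (069°, 32 nmi): east 32 sin 69° = 29.87, north 32 cos 69° = 11.47
Leg 2 (170°, 10 nmi): east 10 sin 170° = 1.74, north 10 cos 170° = -9.85
Net displacement: 31.61 east, 1.62 north. Direction back to start is (-31.61, -1.62): bearing = atan2(-31.61, -1.62) mod 360° = 267.07° ≈ 267°.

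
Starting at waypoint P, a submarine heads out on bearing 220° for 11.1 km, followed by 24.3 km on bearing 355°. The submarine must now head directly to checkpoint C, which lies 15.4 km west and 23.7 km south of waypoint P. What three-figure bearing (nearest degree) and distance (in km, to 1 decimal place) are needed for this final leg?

189°, 39.9 km

Leg 1 (220°, 11.1 km): east 11.1 sin 220° = -7.13, north 11.1 cos 220° = -8.50
Leg 2 (355°, 24.3 km): east 24.3 sin 355° = -2.12, north 24.3 cos 355° = 24.21
Current position: (-9.25, 15.70). Target: (-15.4, -23.7). Remaining: Δeast = -6.15, Δnorth = -39.40.
Bearing = atan2(-6.15, -39.40) mod 360° = 188.87°; distance = √((-6.15)² + (-39.40)²) = 39.881 km.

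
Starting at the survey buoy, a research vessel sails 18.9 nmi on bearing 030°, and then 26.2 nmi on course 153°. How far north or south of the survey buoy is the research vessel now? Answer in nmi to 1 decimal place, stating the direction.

7.0 nmi south

Leg 1 (030°, 18.9 nmi): east 18.9 sin 30° = 9.45, north 18.9 cos 30° = 16.37
Leg 2 (153°, 26.2 nmi): east 26.2 sin 153° = 11.89, north 26.2 cos 153° = -23.34
Net north component: -6.98 nmi.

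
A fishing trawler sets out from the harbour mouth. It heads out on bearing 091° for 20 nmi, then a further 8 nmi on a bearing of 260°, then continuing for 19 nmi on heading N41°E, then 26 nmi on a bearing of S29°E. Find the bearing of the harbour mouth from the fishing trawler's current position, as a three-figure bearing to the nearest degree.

Leg 1 (091°, 20 nmi): east 20 sin 91° = 20.00, north 20 cos 91° = -0.35
Leg 2 (260°, 8 nmi): east 8 sin 260° = -7.88, north 8 cos 260° = -1.39
Leg 3 (N41°E, 19 nmi): east 19 sin 41° = 12.47, north 19 cos 41° = 14.34
Leg 4 (S29°E, 26 nmi): east 26 sin 151° = 12.61, north 26 cos 151° = -22.74
Net displacement: 37.19 east, -10.14 north. Direction back to start is (-37.19, 10.14): bearing = atan2(-37.19, 10.14) mod 360° = 285.25° ≈ 285°.

285°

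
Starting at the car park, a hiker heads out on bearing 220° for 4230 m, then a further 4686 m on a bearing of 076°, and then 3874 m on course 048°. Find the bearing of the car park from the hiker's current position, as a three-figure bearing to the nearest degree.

264°

Leg 1 (220°, 4230 m): east 4230 sin 220° = -2718.99, north 4230 cos 220° = -3240.37
Leg 2 (076°, 4686 m): east 4686 sin 76° = 4546.81, north 4686 cos 76° = 1133.65
Leg 3 (048°, 3874 m): east 3874 sin 48° = 2878.94, north 3874 cos 48° = 2592.21
Net displacement: 4706.76 east, 485.49 north. Direction back to start is (-4706.76, -485.49): bearing = atan2(-4706.76, -485.49) mod 360° = 264.11° ≈ 264°.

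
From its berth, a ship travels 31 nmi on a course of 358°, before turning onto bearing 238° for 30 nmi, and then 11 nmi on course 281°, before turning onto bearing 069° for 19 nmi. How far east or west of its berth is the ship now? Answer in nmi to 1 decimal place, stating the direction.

19.6 nmi west

Leg 1 (358°, 31 nmi): east 31 sin 358° = -1.08, north 31 cos 358° = 30.98
Leg 2 (238°, 30 nmi): east 30 sin 238° = -25.44, north 30 cos 238° = -15.90
Leg 3 (281°, 11 nmi): east 11 sin 281° = -10.80, north 11 cos 281° = 2.10
Leg 4 (069°, 19 nmi): east 19 sin 69° = 17.74, north 19 cos 69° = 6.81
Net east component: -19.58 nmi.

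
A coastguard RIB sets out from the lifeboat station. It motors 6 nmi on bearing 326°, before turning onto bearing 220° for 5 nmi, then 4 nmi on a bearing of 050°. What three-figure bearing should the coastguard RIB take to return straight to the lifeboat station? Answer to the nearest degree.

Leg 1 (326°, 6 nmi): east 6 sin 326° = -3.36, north 6 cos 326° = 4.97
Leg 2 (220°, 5 nmi): east 5 sin 220° = -3.21, north 5 cos 220° = -3.83
Leg 3 (050°, 4 nmi): east 4 sin 50° = 3.06, north 4 cos 50° = 2.57
Net displacement: -3.50 east, 3.72 north. Direction back to start is (3.50, -3.72): bearing = atan2(3.50, -3.72) mod 360° = 136.67° ≈ 137°.

137°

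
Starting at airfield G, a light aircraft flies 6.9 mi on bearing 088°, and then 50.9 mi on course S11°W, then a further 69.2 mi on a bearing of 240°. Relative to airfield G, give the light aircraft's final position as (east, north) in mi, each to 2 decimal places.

Leg 1 (088°, 6.9 mi): east 6.9 sin 88° = 6.90, north 6.9 cos 88° = 0.24
Leg 2 (S11°W, 50.9 mi): east 50.9 sin 191° = -9.71, north 50.9 cos 191° = -49.96
Leg 3 (240°, 69.2 mi): east 69.2 sin 240° = -59.93, north 69.2 cos 240° = -34.60
Summing: -62.75 mi east, -84.32 mi north → (-62.75, -84.32).

(-62.75, -84.32)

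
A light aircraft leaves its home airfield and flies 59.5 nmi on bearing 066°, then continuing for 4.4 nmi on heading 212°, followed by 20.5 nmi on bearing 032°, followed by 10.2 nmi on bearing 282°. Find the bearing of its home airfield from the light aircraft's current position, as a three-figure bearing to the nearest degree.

Leg 1 (066°, 59.5 nmi): east 59.5 sin 66° = 54.36, north 59.5 cos 66° = 24.20
Leg 2 (212°, 4.4 nmi): east 4.4 sin 212° = -2.33, north 4.4 cos 212° = -3.73
Leg 3 (032°, 20.5 nmi): east 20.5 sin 32° = 10.86, north 20.5 cos 32° = 17.38
Leg 4 (282°, 10.2 nmi): east 10.2 sin 282° = -9.98, north 10.2 cos 282° = 2.12
Net displacement: 52.91 east, 39.98 north. Direction back to start is (-52.91, -39.98): bearing = atan2(-52.91, -39.98) mod 360° = 232.93° ≈ 233°.

233°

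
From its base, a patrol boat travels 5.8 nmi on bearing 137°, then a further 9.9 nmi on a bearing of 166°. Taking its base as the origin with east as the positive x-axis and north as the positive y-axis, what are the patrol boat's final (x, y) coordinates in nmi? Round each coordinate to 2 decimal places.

(6.35, -13.85)

Leg 1 (137°, 5.8 nmi): east 5.8 sin 137° = 3.96, north 5.8 cos 137° = -4.24
Leg 2 (166°, 9.9 nmi): east 9.9 sin 166° = 2.40, north 9.9 cos 166° = -9.61
Summing: 6.35 nmi east, -13.85 nmi north → (6.35, -13.85).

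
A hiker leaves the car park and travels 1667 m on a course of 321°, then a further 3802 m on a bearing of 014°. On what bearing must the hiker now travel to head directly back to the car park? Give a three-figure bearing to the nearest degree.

Leg 1 (321°, 1667 m): east 1667 sin 321° = -1049.08, north 1667 cos 321° = 1295.50
Leg 2 (014°, 3802 m): east 3802 sin 14° = 919.79, north 3802 cos 14° = 3689.06
Net displacement: -129.29 east, 4984.57 north. Direction back to start is (129.29, -4984.57): bearing = atan2(129.29, -4984.57) mod 360° = 178.51° ≈ 179°.

179°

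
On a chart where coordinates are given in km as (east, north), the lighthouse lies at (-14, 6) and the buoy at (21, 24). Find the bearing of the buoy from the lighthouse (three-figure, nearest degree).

Δeast = 21 − -14 = 35.00; Δnorth = 24 − 6 = 18.00.
Bearing = atan2(Δeast, Δnorth) mod 360° = 62.78° ≈ 063°.

063°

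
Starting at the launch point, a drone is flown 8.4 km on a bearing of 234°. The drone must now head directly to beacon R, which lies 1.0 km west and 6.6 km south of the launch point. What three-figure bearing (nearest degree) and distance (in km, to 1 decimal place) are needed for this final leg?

Leg 1 (234°, 8.4 km): east 8.4 sin 234° = -6.80, north 8.4 cos 234° = -4.94
Current position: (-6.80, -4.94). Target: (-1.0, -6.6). Remaining: Δeast = 5.80, Δnorth = -1.66.
Bearing = atan2(5.80, -1.66) mod 360° = 106.01°; distance = √((5.80)² + (-1.66)²) = 6.030 km.

106°, 6.0 km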